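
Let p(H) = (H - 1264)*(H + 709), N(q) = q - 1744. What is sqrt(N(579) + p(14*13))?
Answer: I*sqrt(965227) ≈ 982.46*I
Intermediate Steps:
N(q) = -1744 + q
p(H) = (-1264 + H)*(709 + H)
sqrt(N(579) + p(14*13)) = sqrt((-1744 + 579) + (-896176 + (14*13)**2 - 7770*13)) = sqrt(-1165 + (-896176 + 182**2 - 555*182)) = sqrt(-1165 + (-896176 + 33124 - 101010)) = sqrt(-1165 - 964062) = sqrt(-965227) = I*sqrt(965227)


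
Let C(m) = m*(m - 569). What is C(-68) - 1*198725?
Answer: -155409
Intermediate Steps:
C(m) = m*(-569 + m)
C(-68) - 1*198725 = -68*(-569 - 68) - 1*198725 = -68*(-637) - 198725 = 43316 - 198725 = -155409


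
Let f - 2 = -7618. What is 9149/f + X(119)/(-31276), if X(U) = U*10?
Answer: -1506159/1215296 ≈ -1.2393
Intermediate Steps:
f = -7616 (f = 2 - 7618 = -7616)
X(U) = 10*U
9149/f + X(119)/(-31276) = 9149/(-7616) + (10*119)/(-31276) = 9149*(-1/7616) + 1190*(-1/31276) = -1307/1088 - 85/2234 = -1506159/1215296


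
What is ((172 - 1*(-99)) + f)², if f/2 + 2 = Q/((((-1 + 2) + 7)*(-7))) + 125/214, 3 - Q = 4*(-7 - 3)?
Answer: 638130966561/8976016 ≈ 71093.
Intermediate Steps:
Q = 43 (Q = 3 - 4*(-7 - 3) = 3 - 4*(-10) = 3 - 1*(-40) = 3 + 40 = 43)
f = -13085/2996 (f = -4 + 2*(43/((((-1 + 2) + 7)*(-7))) + 125/214) = -4 + 2*(43/(((1 + 7)*(-7))) + 125*(1/214)) = -4 + 2*(43/((8*(-7))) + 125/214) = -4 + 2*(43/(-56) + 125/214) = -4 + 2*(43*(-1/56) + 125/214) = -4 + 2*(-43/56 + 125/214) = -4 + 2*(-1101/5992) = -4 - 1101/2996 = -13085/2996 ≈ -4.3675)
((172 - 1*(-99)) + f)² = ((172 - 1*(-99)) - 13085/2996)² = ((172 + 99) - 13085/2996)² = (271 - 13085/2996)² = (798831/2996)² = 638130966561/8976016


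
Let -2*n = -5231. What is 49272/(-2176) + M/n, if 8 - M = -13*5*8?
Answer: -31930497/1422832 ≈ -22.441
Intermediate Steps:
n = 5231/2 (n = -½*(-5231) = 5231/2 ≈ 2615.5)
M = 528 (M = 8 - (-13*5)*8 = 8 - (-65)*8 = 8 - 1*(-520) = 8 + 520 = 528)
49272/(-2176) + M/n = 49272/(-2176) + 528/(5231/2) = 49272*(-1/2176) + 528*(2/5231) = -6159/272 + 1056/5231 = -31930497/1422832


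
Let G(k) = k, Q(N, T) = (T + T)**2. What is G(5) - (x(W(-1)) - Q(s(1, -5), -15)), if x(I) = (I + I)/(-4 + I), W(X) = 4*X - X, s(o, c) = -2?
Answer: 6329/7 ≈ 904.14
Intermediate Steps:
Q(N, T) = 4*T**2 (Q(N, T) = (2*T)**2 = 4*T**2)
W(X) = 3*X
x(I) = 2*I/(-4 + I) (x(I) = (2*I)/(-4 + I) = 2*I/(-4 + I))
G(5) - (x(W(-1)) - Q(s(1, -5), -15)) = 5 - (2*(3*(-1))/(-4 + 3*(-1)) - 4*(-15)**2) = 5 - (2*(-3)/(-4 - 3) - 4*225) = 5 - (2*(-3)/(-7) - 1*900) = 5 - (2*(-3)*(-1/7) - 900) = 5 - (6/7 - 900) = 5 - 1*(-6294/7) = 5 + 6294/7 = 6329/7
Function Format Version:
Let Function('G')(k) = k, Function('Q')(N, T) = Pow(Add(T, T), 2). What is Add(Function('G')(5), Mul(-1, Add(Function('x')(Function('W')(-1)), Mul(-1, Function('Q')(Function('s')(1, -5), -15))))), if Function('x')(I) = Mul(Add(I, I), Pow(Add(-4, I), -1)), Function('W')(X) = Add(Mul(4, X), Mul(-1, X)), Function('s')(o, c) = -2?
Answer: Rational(6329, 7) ≈ 904.14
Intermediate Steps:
Function('Q')(N, T) = Mul(4, Pow(T, 2)) (Function('Q')(N, T) = Pow(Mul(2, T), 2) = Mul(4, Pow(T, 2)))
Function('W')(X) = Mul(3, X)
Function('x')(I) = Mul(2, I, Pow(Add(-4, I), -1)) (Function('x')(I) = Mul(Mul(2, I), Pow(Add(-4, I), -1)) = Mul(2, I, Pow(Add(-4, I), -1)))
Add(Function('G')(5), Mul(-1, Add(Function('x')(Function('W')(-1)), Mul(-1, Function('Q')(Function('s')(1, -5), -15))))) = Add(5, Mul(-1, Add(Mul(2, Mul(3, -1), Pow(Add(-4, Mul(3, -1)), -1)), Mul(-1, Mul(4, Pow(-15, 2)))))) = Add(5, Mul(-1, Add(Mul(2, -3, Pow(Add(-4, -3), -1)), Mul(-1, Mul(4, 225))))) = Add(5, Mul(-1, Add(Mul(2, -3, Pow(-7, -1)), Mul(-1, 900)))) = Add(5, Mul(-1, Add(Mul(2, -3, Rational(-1, 7)), -900))) = Add(5, Mul(-1, Add(Rational(6, 7), -900))) = Add(5, Mul(-1, Rational(-6294, 7))) = Add(5, Rational(6294, 7)) = Rational(6329, 7)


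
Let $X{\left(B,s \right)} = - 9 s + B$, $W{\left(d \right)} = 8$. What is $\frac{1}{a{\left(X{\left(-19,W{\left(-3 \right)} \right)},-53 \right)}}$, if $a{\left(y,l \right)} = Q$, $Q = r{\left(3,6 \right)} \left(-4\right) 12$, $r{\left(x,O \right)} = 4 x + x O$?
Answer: $- \frac{1}{1440} \approx -0.00069444$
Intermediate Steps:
$r{\left(x,O \right)} = 4 x + O x$
$Q = -1440$ ($Q = 3 \left(4 + 6\right) \left(-4\right) 12 = 3 \cdot 10 \left(-4\right) 12 = 30 \left(-4\right) 12 = \left(-120\right) 12 = -1440$)
$X{\left(B,s \right)} = B - 9 s$
$a{\left(y,l \right)} = -1440$
$\frac{1}{a{\left(X{\left(-19,W{\left(-3 \right)} \right)},-53 \right)}} = \frac{1}{-1440} = - \frac{1}{1440}$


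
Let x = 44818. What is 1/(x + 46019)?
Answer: 1/90837 ≈ 1.1009e-5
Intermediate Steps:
1/(x + 46019) = 1/(44818 + 46019) = 1/90837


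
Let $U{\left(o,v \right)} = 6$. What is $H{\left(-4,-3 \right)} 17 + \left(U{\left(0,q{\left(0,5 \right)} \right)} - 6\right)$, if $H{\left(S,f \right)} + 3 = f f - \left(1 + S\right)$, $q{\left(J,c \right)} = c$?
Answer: $153$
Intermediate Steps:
$H{\left(S,f \right)} = -4 + f^{2} - S$ ($H{\left(S,f \right)} = -3 - \left(1 + S - f f\right) = -3 - \left(1 + S - f^{2}\right) = -4 + f^{2} - S$)
$H{\left(-4,-3 \right)} 17 + \left(U{\left(0,q{\left(0,5 \right)} \right)} - 6\right) = \left(-4 + \left(-3\right)^{2} - -4\right) 17 + \left(6 - 6\right) = \left(-4 + 9 + 4\right) 17 + 0 = 9 \cdot 17 + 0 = 153 + 0 = 153$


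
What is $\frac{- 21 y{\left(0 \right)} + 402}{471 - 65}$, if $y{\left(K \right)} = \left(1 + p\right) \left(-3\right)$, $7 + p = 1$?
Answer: $\frac{3}{14} \approx 0.21429$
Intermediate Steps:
$p = -6$ ($p = -7 + 1 = -6$)
$y{\left(K \right)} = 15$ ($y{\left(K \right)} = \left(1 - 6\right) \left(-3\right) = \left(-5\right) \left(-3\right) = 15$)
$\frac{- 21 y{\left(0 \right)} + 402}{471 - 65} = \frac{\left(-21\right) 15 + 402}{471 - 65} = \frac{-315 + 402}{406} = 87 \cdot \frac{1}{406} = \frac{3}{14}$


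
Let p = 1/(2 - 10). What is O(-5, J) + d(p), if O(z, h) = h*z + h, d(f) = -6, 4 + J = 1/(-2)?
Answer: 12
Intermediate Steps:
J = -9/2 (J = -4 + 1/(-2) = -4 - ½ = -9/2 ≈ -4.5000)
p = -⅛ (p = 1/(-8) = -⅛ ≈ -0.12500)
O(z, h) = h + h*z
O(-5, J) + d(p) = -9*(1 - 5)/2 - 6 = -9/2*(-4) - 6 = 18 - 6 = 12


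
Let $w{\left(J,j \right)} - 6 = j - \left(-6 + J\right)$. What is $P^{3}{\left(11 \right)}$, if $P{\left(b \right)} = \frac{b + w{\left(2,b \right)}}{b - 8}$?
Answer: $\frac{32768}{27} \approx 1213.6$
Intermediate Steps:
$w{\left(J,j \right)} = 12 + j - J$ ($w{\left(J,j \right)} = 6 - \left(-6 + J - j\right) = 6 + \left(6 + j - J\right) = 12 + j - J$)
$P{\left(b \right)} = \frac{10 + 2 b}{-8 + b}$ ($P{\left(b \right)} = \frac{b + \left(12 + b - 2\right)}{b - 8} = \frac{b + \left(12 + b - 2\right)}{-8 + b} = \frac{b + \left(10 + b\right)}{-8 + b} = \frac{10 + 2 b}{-8 + b}$)
$P^{3}{\left(11 \right)} = \left(\frac{2 \left(5 + 11\right)}{-8 + 11}\right)^{3} = \left(2 \cdot \frac{1}{3} \cdot 16\right)^{3} = \left(\frac{32}{3}\right)^{3} = \frac{32768}{27}$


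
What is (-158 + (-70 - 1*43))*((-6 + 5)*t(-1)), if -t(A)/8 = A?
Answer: 2168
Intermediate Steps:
t(A) = -8*A
(-158 + (-70 - 1*43))*((-6 + 5)*t(-1)) = (-158 + (-70 - 1*43))*((-6 + 5)*(-8*(-1))) = (-158 + (-70 - 43))*(-1*8) = (-158 - 113)*(-8) = -271*(-8) = 2168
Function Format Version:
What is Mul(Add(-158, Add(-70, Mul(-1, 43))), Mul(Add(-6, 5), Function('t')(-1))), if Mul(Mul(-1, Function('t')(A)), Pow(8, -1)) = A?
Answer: 2168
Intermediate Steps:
Function('t')(A) = Mul(-8, A)
Mul(Add(-158, Add(-70, Mul(-1, 43))), Mul(Add(-6, 5), Function('t')(-1))) = Mul(Add(-158, Add(-70, Mul(-1, 43))), Mul(Add(-6, 5), Mul(-8, -1))) = Mul(Add(-158, Add(-70, -43)), Mul(-1, 8)) = Mul(Add(-158, -113), -8) = Mul(-271, -8) = 2168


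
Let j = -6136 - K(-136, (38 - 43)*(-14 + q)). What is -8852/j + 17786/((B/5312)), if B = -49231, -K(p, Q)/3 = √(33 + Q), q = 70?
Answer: -273440457625952/142590846853 + 26556*I*√247/37652719 ≈ -1917.7 + 0.011084*I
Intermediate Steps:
K(p, Q) = -3*√(33 + Q)
j = -6136 + 3*I*√247 (j = -6136 - (-3)*√(33 + (38 - 43)*(-14 + 70)) = -6136 - (-3)*√(33 - 5*56) = -6136 - (-3)*√(33 - 280) = -6136 - (-3)*√(-247) = -6136 - (-3)*I*√247 = -6136 + 3*I*√247 ≈ -6136.0 + 47.149*I)
-8852/j + 17786/((B/5312)) = -8852/(-6136 + 3*I*√247) + 17786/((-49231/5312)) = -8852/(-6136 + 3*I*√247) + 17786/((-49231*1/5312)) = -8852/(-6136 + 3*I*√247) + 17786/(-49231/5312) = -8852/(-6136 + 3*I*√247) + 17786*(-5312/49231) = -8852/(-6136 + 3*I*√247) - 94479232/49231 = -94479232/49231 - 8852/(-6136 + 3*I*√247)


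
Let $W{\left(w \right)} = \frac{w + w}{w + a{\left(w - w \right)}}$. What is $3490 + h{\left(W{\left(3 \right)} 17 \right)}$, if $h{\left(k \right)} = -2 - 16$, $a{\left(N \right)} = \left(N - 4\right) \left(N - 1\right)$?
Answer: $3472$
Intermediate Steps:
$a{\left(N \right)} = \left(-1 + N\right) \left(-4 + N\right)$ ($a{\left(N \right)} = \left(-4 + N\right) \left(-1 + N\right) = \left(-1 + N\right) \left(-4 + N\right)$)
$W{\left(w \right)} = \frac{2 w}{4 + w}$ ($W{\left(w \right)} = \frac{w + w}{w + \left(4 + \left(w - w\right)^{2} - 5 \left(w - w\right)\right)} = \frac{2 w}{w + \left(4 + 0^{2} - 0\right)} = \frac{2 w}{w + \left(4 + 0 + 0\right)} = \frac{2 w}{w + 4} = \frac{2 w}{4 + w}$)
$h{\left(k \right)} = -18$ ($h{\left(k \right)} = -2 - 16 = -18$)
$3490 + h{\left(W{\left(3 \right)} 17 \right)} = 3490 - 18 = 3472$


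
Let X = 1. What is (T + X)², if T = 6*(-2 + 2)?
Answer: 1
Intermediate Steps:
T = 0 (T = 6*0 = 0)
(T + X)² = (0 + 1)² = 1² = 1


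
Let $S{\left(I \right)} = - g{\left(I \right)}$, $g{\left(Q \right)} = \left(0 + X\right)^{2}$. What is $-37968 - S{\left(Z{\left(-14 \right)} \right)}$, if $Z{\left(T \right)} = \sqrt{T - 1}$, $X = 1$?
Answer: $-37967$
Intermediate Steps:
$g{\left(Q \right)} = 1$ ($g{\left(Q \right)} = \left(0 + 1\right)^{2} = 1^{2} = 1$)
$Z{\left(T \right)} = \sqrt{-1 + T}$
$S{\left(I \right)} = -1$ ($S{\left(I \right)} = \left(-1\right) 1 = -1$)
$-37968 - S{\left(Z{\left(-14 \right)} \right)} = -37968 - -1 = -37968 + 1 = -37967$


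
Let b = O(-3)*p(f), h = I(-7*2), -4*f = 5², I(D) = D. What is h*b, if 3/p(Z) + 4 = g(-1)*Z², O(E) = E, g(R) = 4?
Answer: 24/29 ≈ 0.82759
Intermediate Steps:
f = -25/4 (f = -¼*5² = -¼*25 = -25/4 ≈ -6.2500)
p(Z) = 3/(-4 + 4*Z²)
h = -14 (h = -7*2 = -14)
b = -12/203 (b = -9/(4*(-1 + (-25/4)²)) = -9/(4*(-1 + 625/16)) = -9/(4*609/16) = -9*16/(4*609) = -3*4/203 = -12/203 ≈ -0.059113)
h*b = -14*(-12/203) = 24/29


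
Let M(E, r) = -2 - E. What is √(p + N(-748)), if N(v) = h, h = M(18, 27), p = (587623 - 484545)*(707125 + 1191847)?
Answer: 2*√48935558949 ≈ 4.4243e+5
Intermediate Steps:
p = 195742235816 (p = 103078*1898972 = 195742235816)
h = -20 (h = -2 - 1*18 = -2 - 18 = -20)
N(v) = -20
√(p + N(-748)) = √(195742235816 - 20) = √195742235796 = 2*√48935558949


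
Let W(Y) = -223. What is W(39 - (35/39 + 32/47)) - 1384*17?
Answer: -23751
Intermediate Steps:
W(39 - (35/39 + 32/47)) - 1384*17 = -223 - 1384*17 = -223 - 23528 = -23751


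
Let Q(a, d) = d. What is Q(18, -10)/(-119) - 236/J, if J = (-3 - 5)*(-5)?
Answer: -6921/1190 ≈ -5.8160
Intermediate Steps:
J = 40 (J = -8*(-5) = 40)
Q(18, -10)/(-119) - 236/J = -10/(-119) - 236/40 = -10*(-1/119) - 236*1/40 = 10/119 - 59/10 = -6921/1190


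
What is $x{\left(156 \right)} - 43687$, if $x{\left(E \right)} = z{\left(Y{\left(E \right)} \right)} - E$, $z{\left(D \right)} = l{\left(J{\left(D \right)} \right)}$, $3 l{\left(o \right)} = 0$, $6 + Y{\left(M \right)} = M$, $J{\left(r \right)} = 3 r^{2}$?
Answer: $-43843$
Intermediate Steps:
$Y{\left(M \right)} = -6 + M$
$l{\left(o \right)} = 0$ ($l{\left(o \right)} = \frac{1}{3} \cdot 0 = 0$)
$z{\left(D \right)} = 0$
$x{\left(E \right)} = - E$ ($x{\left(E \right)} = 0 - E = - E$)
$x{\left(156 \right)} - 43687 = \left(-1\right) 156 - 43687 = -156 - 43687 = -43843$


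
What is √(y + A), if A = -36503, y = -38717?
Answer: 2*I*√18805 ≈ 274.26*I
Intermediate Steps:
√(y + A) = √(-38717 - 36503) = √(-75220) = 2*I*√18805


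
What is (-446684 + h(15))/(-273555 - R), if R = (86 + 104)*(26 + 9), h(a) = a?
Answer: 446669/280205 ≈ 1.5941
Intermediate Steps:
R = 6650 (R = 190*35 = 6650)
(-446684 + h(15))/(-273555 - R) = (-446684 + 15)/(-273555 - 1*6650) = -446669/(-273555 - 6650) = -446669/(-280205) = -446669*(-1/280205) = 446669/280205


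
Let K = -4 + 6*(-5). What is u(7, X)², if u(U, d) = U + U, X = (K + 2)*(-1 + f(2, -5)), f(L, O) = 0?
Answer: 196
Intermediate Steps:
K = -34 (K = -4 - 30 = -34)
X = 32 (X = (-34 + 2)*(-1 + 0) = -32*(-1) = 32)
u(U, d) = 2*U
u(7, X)² = (2*7)² = 14² = 196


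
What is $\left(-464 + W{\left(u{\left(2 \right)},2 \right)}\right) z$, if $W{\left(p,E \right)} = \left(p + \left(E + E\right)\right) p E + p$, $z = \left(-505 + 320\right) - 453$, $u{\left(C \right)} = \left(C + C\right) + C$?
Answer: $215644$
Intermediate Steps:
$u{\left(C \right)} = 3 C$ ($u{\left(C \right)} = 2 C + C = 3 C$)
$z = -638$ ($z = -185 - 453 = -638$)
$W{\left(p,E \right)} = p + E p \left(p + 2 E\right)$ ($W{\left(p,E \right)} = \left(p + 2 E\right) p E + p = p \left(p + 2 E\right) E + p = E p \left(p + 2 E\right) + p = p + E p \left(p + 2 E\right)$)
$\left(-464 + W{\left(u{\left(2 \right)},2 \right)}\right) z = \left(-464 + 3 \cdot 2 \left(1 + 2 \cdot 2^{2} + 2 \cdot 3 \cdot 2\right)\right) \left(-638\right) = \left(-464 + 6 \left(1 + 2 \cdot 4 + 2 \cdot 6\right)\right) \left(-638\right) = \left(-464 + 6 \left(1 + 8 + 12\right)\right) \left(-638\right) = \left(-464 + 6 \cdot 21\right) \left(-638\right) = \left(-464 + 126\right) \left(-638\right) = \left(-338\right) \left(-638\right) = 215644$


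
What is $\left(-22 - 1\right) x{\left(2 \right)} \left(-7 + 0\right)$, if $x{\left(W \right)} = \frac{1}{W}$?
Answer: $\frac{161}{2} \approx 80.5$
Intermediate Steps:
$\left(-22 - 1\right) x{\left(2 \right)} \left(-7 + 0\right) = \left(-22 - 1\right) \frac{-7 + 0}{2} = - 23 \cdot \frac{1}{2} \left(-7\right) = \left(-23\right) \left(- \frac{7}{2}\right) = \frac{161}{2}$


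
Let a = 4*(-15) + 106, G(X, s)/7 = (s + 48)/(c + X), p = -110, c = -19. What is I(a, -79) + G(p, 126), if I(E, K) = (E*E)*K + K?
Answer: -7191855/43 ≈ -1.6725e+5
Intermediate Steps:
G(X, s) = 7*(48 + s)/(-19 + X) (G(X, s) = 7*((s + 48)/(-19 + X)) = 7*((48 + s)/(-19 + X)) = 7*(48 + s)/(-19 + X))
a = 46 (a = -60 + 106 = 46)
I(E, K) = K + K*E² (I(E, K) = E²*K + K = K*E² + K = K + K*E²)
I(a, -79) + G(p, 126) = -79*(1 + 46²) + 7*(48 + 126)/(-19 - 110) = -79*(1 + 2116) + 7*174/(-129) = -79*2117 + 7*(-1/129)*174 = -167243 - 406/43 = -7191855/43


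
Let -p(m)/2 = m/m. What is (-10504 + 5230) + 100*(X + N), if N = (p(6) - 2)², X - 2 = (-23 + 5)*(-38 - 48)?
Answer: 151326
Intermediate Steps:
X = 1550 (X = 2 + (-23 + 5)*(-38 - 48) = 2 - 18*(-86) = 2 + 1548 = 1550)
p(m) = -2 (p(m) = -2*m/m = -2*1 = -2)
N = 16 (N = (-2 - 2)² = (-4)² = 16)
(-10504 + 5230) + 100*(X + N) = (-10504 + 5230) + 100*(1550 + 16) = -5274 + 100*1566 = -5274 + 156600 = 151326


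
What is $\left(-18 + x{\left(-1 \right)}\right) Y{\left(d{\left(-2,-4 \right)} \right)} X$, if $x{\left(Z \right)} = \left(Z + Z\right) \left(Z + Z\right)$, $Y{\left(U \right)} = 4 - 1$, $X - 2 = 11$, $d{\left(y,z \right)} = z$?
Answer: $-546$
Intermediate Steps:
$X = 13$ ($X = 2 + 11 = 13$)
$Y{\left(U \right)} = 3$
$x{\left(Z \right)} = 4 Z^{2}$ ($x{\left(Z \right)} = 2 Z 2 Z = 4 Z^{2}$)
$\left(-18 + x{\left(-1 \right)}\right) Y{\left(d{\left(-2,-4 \right)} \right)} X = \left(-18 + 4 \left(-1\right)^{2}\right) 3 \cdot 13 = \left(-18 + 4 \cdot 1\right) 3 \cdot 13 = \left(-18 + 4\right) 3 \cdot 13 = \left(-14\right) 3 \cdot 13 = \left(-42\right) 13 = -546$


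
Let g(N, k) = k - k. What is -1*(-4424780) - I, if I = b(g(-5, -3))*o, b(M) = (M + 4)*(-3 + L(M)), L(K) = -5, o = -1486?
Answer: 4377228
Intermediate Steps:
g(N, k) = 0
b(M) = -32 - 8*M (b(M) = (M + 4)*(-3 - 5) = (4 + M)*(-8) = -32 - 8*M)
I = 47552 (I = (-32 - 8*0)*(-1486) = (-32 + 0)*(-1486) = -32*(-1486) = 47552)
-1*(-4424780) - I = -1*(-4424780) - 1*47552 = 4424780 - 47552 = 4377228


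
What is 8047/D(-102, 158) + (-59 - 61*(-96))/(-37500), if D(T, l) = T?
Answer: -16797433/212500 ≈ -79.047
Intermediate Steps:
8047/D(-102, 158) + (-59 - 61*(-96))/(-37500) = 8047/(-102) + (-59 - 61*(-96))/(-37500) = 8047*(-1/102) + (-59 + 5856)*(-1/37500) = -8047/102 + 5797*(-1/37500) = -8047/102 - 5797/37500 = -16797433/212500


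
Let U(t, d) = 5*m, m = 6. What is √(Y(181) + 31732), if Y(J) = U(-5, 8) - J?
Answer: 33*√29 ≈ 177.71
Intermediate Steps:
U(t, d) = 30 (U(t, d) = 5*6 = 30)
Y(J) = 30 - J
√(Y(181) + 31732) = √((30 - 1*181) + 31732) = √((30 - 181) + 31732) = √(-151 + 31732) = √31581 = 33*√29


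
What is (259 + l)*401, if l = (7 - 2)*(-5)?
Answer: 93834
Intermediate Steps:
l = -25 (l = 5*(-5) = -25)
(259 + l)*401 = (259 - 25)*401 = 234*401 = 93834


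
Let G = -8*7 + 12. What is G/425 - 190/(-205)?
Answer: 14346/17425 ≈ 0.82330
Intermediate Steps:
G = -44 (G = -56 + 12 = -44)
G/425 - 190/(-205) = -44/425 - 190/(-205) = -44*1/425 - 190*(-1/205) = -44/425 + 38/41 = 14346/17425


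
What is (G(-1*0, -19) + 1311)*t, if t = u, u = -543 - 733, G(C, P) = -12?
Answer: -1657524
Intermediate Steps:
u = -1276
t = -1276
(G(-1*0, -19) + 1311)*t = (-12 + 1311)*(-1276) = 1299*(-1276) = -1657524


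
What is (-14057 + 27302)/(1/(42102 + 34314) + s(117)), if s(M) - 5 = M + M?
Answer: 202425984/3652685 ≈ 55.418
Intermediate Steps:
s(M) = 5 + 2*M (s(M) = 5 + (M + M) = 5 + 2*M)
(-14057 + 27302)/(1/(42102 + 34314) + s(117)) = (-14057 + 27302)/(1/(42102 + 34314) + (5 + 2*117)) = 13245/(1/76416 + (5 + 234)) = 13245/(1/76416 + 239) = 13245/(18263425/76416) = 13245*(76416/18263425) = 202425984/3652685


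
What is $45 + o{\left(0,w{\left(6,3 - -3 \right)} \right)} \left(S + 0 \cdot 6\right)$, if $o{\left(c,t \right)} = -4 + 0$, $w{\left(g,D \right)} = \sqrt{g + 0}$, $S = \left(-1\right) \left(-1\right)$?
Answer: $41$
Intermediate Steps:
$S = 1$
$w{\left(g,D \right)} = \sqrt{g}$
$o{\left(c,t \right)} = -4$
$45 + o{\left(0,w{\left(6,3 - -3 \right)} \right)} \left(S + 0 \cdot 6\right) = 45 - 4 \left(1 + 0 \cdot 6\right) = 45 - 4 \left(1 + 0\right) = 45 - 4 = 41$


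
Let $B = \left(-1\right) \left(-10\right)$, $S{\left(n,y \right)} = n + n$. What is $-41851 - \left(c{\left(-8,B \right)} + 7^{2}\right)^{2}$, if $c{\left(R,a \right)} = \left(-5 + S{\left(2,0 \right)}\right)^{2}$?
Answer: $-44351$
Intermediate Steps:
$S{\left(n,y \right)} = 2 n$
$B = 10$
$c{\left(R,a \right)} = 1$ ($c{\left(R,a \right)} = \left(-5 + 2 \cdot 2\right)^{2} = \left(-5 + 4\right)^{2} = \left(-1\right)^{2} = 1$)
$-41851 - \left(c{\left(-8,B \right)} + 7^{2}\right)^{2} = -41851 - \left(1 + 7^{2}\right)^{2} = -41851 - \left(1 + 49\right)^{2} = -41851 - 50^{2} = -41851 - 2500 = -44351$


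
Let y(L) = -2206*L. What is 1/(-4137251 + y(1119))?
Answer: -1/6605765 ≈ -1.5138e-7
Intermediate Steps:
1/(-4137251 + y(1119)) = 1/(-4137251 - 2206*1119) = 1/(-4137251 - 2468514) = 1/(-6605765) = -1/6605765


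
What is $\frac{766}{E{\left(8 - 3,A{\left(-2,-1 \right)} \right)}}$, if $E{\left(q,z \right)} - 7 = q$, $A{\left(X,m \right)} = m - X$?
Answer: $\frac{383}{6} \approx 63.833$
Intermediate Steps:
$E{\left(q,z \right)} = 7 + q$
$\frac{766}{E{\left(8 - 3,A{\left(-2,-1 \right)} \right)}} = \frac{766}{7 + \left(8 - 3\right)} = \frac{766}{7 + 5} = \frac{766}{12} = 766 \cdot \frac{1}{12} = \frac{383}{6}$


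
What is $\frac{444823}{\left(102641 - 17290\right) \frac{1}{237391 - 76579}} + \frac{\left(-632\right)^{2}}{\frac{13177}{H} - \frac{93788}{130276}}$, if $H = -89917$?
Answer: $\frac{20418590538184329740}{54143380107453} \approx 3.7712 \cdot 10^{5}$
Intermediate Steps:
$\frac{444823}{\left(102641 - 17290\right) \frac{1}{237391 - 76579}} + \frac{\left(-632\right)^{2}}{\frac{13177}{H} - \frac{93788}{130276}} = \frac{444823}{\left(102641 - 17290\right) \frac{1}{237391 - 76579}} + \frac{\left(-632\right)^{2}}{\frac{13177}{-89917} - \frac{93788}{130276}} = \frac{444823}{85351 \cdot \frac{1}{160812}} + \frac{399424}{13177 \left(- \frac{1}{89917}\right) - \frac{23447}{32569}} = \frac{444823}{85351 \cdot \frac{1}{160812}} + \frac{399424}{- \frac{13177}{89917} - \frac{23447}{32569}} = \frac{444823}{\frac{85351}{160812}} + \frac{399424}{- \frac{2537445612}{2928506773}} = 444823 \cdot \frac{160812}{85351} + 399424 \left(- \frac{2928506773}{2537445612}\right) = \frac{71532876276}{85351} - \frac{292428972324688}{634361403} = \frac{20418590538184329740}{54143380107453}$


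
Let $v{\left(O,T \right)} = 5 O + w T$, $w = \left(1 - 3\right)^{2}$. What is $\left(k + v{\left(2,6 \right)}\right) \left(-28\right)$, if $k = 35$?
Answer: $-1932$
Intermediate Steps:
$w = 4$ ($w = \left(-2\right)^{2} = 4$)
$v{\left(O,T \right)} = 4 T + 5 O$ ($v{\left(O,T \right)} = 5 O + 4 T = 4 T + 5 O$)
$\left(k + v{\left(2,6 \right)}\right) \left(-28\right) = \left(35 + \left(4 \cdot 6 + 5 \cdot 2\right)\right) \left(-28\right) = \left(35 + \left(24 + 10\right)\right) \left(-28\right) = \left(35 + 34\right) \left(-28\right) = 69 \left(-28\right) = -1932$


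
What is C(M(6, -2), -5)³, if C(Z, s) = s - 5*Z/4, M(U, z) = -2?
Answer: -125/8 ≈ -15.625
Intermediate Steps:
C(Z, s) = s - 5*Z/4
C(M(6, -2), -5)³ = (-5 - 5/4*(-2))³ = (-5 + 5/2)³ = (-5/2)³ = -125/8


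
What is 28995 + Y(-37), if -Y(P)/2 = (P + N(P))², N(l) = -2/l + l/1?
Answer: 24722763/1369 ≈ 18059.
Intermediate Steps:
N(l) = l - 2/l (N(l) = -2/l + l*1 = -2/l + l = l - 2/l)
Y(P) = -2*(-2/P + 2*P)² (Y(P) = -2*(P + (P - 2/P))² = -2*(-2/P + 2*P)²)
28995 + Y(-37) = 28995 - 8*(-1 + (-37)²)²/(-37)² = 28995 - 8*1/1369*(-1 + 1369)² = 28995 - 8*1/1369*1368² = 28995 - 8*1/1369*1871424 = 28995 - 14971392/1369 = 24722763/1369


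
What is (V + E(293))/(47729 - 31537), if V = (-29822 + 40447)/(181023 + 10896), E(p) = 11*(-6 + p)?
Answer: 151474727/776888112 ≈ 0.19498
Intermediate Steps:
E(p) = -66 + 11*p
V = 10625/191919 ≈ 0.055362
(V + E(293))/(47729 - 31537) = (10625/191919 + (-66 + 11*293))/(47729 - 31537) = (10625/191919 + (-66 + 3223))/16192 = (10625/191919 + 3157)*(1/16192) = (605898908/191919)*(1/16192) = 151474727/776888112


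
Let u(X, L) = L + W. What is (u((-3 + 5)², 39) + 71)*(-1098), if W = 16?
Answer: -138348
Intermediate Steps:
u(X, L) = 16 + L (u(X, L) = L + 16 = 16 + L)
(u((-3 + 5)², 39) + 71)*(-1098) = ((16 + 39) + 71)*(-1098) = (55 + 71)*(-1098) = 126*(-1098) = -138348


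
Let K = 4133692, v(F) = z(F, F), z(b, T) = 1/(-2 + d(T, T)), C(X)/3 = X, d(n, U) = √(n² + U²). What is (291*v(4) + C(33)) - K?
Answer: -57870011/14 + 291*√2/7 ≈ -4.1335e+6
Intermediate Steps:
d(n, U) = √(U² + n²)
C(X) = 3*X
z(b, T) = 1/(-2 + √2*√(T²)) (z(b, T) = 1/(-2 + √(T² + T²)) = 1/(-2 + √(2*T²)) = 1/(-2 + √2*√(T²)))
v(F) = 1/(-2 + √2*√(F²))
(291*v(4) + C(33)) - K = (291/(-2 + √2*√(4²)) + 3*33) - 1*4133692 = (291/(-2 + √2*√16) + 99) - 4133692 = (291/(-2 + √2*4) + 99) - 4133692 = (291/(-2 + 4*√2) + 99) - 4133692 = (99 + 291/(-2 + 4*√2)) - 4133692 = -4133593 + 291/(-2 + 4*√2)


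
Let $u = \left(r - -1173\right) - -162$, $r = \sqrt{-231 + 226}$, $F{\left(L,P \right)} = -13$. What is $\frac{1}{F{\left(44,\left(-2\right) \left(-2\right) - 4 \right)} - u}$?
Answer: $\frac{i}{\sqrt{5} - 1348 i} \approx -0.00074184 + 1.2306 \cdot 10^{-6} i$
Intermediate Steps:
$r = i \sqrt{5}$ ($r = \sqrt{-5} = i \sqrt{5} \approx 2.2361 i$)
$u = 1335 + i \sqrt{5}$ ($u = \left(i \sqrt{5} - -1173\right) - -162 = \left(i \sqrt{5} + 1173\right) + 162 = \left(1173 + i \sqrt{5}\right) + 162 = 1335 + i \sqrt{5} \approx 1335.0 + 2.2361 i$)
$\frac{1}{F{\left(44,\left(-2\right) \left(-2\right) - 4 \right)} - u} = \frac{1}{-13 - \left(1335 + i \sqrt{5}\right)} = \frac{1}{-1348 - i \sqrt{5}}$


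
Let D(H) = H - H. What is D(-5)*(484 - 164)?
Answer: 0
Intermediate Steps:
D(H) = 0
D(-5)*(484 - 164) = 0*(484 - 164) = 0*320 = 0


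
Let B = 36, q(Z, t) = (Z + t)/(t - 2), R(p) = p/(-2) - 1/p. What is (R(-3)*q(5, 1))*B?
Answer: -396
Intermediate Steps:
R(p) = -1/p - p/2 (R(p) = p*(-½) - 1/p = -p/2 - 1/p = -1/p - p/2)
q(Z, t) = (Z + t)/(-2 + t)
(R(-3)*q(5, 1))*B = ((-1/(-3) - ½*(-3))*((5 + 1)/(-2 + 1)))*36 = ((-1*(-⅓) + 3/2)*(6/(-1)))*36 = ((⅓ + 3/2)*(-1*6))*36 = ((11/6)*(-6))*36 = -11*36 = -396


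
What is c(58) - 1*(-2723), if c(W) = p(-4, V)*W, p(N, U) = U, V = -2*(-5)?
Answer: 3303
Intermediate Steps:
V = 10
c(W) = 10*W
c(58) - 1*(-2723) = 10*58 - 1*(-2723) = 580 + 2723 = 3303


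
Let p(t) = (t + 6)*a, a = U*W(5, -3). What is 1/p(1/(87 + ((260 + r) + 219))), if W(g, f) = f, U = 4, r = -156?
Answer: -205/14766 ≈ -0.013883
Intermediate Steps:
a = -12 (a = 4*(-3) = -12)
p(t) = -72 - 12*t (p(t) = (t + 6)*(-12) = (6 + t)*(-12) = -72 - 12*t)
1/p(1/(87 + ((260 + r) + 219))) = 1/(-72 - 12/(87 + ((260 - 156) + 219))) = 1/(-72 - 12/(87 + (104 + 219))) = 1/(-72 - 12/(87 + 323)) = 1/(-72 - 12/410) = 1/(-72 - 12*1/410) = 1/(-72 - 6/205) = 1/(-14766/205) = -205/14766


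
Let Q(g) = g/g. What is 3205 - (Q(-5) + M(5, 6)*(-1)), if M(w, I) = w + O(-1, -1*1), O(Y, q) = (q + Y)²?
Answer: 3213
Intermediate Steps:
Q(g) = 1
O(Y, q) = (Y + q)²
M(w, I) = 4 + w (M(w, I) = w + (-1 - 1*1)² = w + (-1 - 1)² = w + (-2)² = w + 4 = 4 + w)
3205 - (Q(-5) + M(5, 6)*(-1)) = 3205 - (1 + (4 + 5)*(-1)) = 3205 - (1 + 9*(-1)) = 3205 - (1 - 9) = 3205 - 1*(-8) = 3205 + 8 = 3213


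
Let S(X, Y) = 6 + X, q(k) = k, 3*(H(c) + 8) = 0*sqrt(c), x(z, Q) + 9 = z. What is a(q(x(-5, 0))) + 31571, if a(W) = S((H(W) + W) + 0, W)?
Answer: 31555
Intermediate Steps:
x(z, Q) = -9 + z
H(c) = -8 (H(c) = -8 + (0*sqrt(c))/3 = -8 + (1/3)*0 = -8 + 0 = -8)
a(W) = -2 + W (a(W) = 6 + ((-8 + W) + 0) = 6 + (-8 + W) = -2 + W)
a(q(x(-5, 0))) + 31571 = (-2 + (-9 - 5)) + 31571 = (-2 - 14) + 31571 = -16 + 31571 = 31555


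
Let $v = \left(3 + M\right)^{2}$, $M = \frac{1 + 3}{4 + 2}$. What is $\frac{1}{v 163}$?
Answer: $\frac{9}{19723} \approx 0.00045632$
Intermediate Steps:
$M = \frac{2}{3}$ ($M = \frac{4}{6} = 4 \cdot \frac{1}{6} = \frac{2}{3} \approx 0.66667$)
$v = \frac{121}{9}$ ($v = \left(3 + \frac{2}{3}\right)^{2} = \left(\frac{11}{3}\right)^{2} = \frac{121}{9} \approx 13.444$)
$\frac{1}{v 163} = \frac{1}{\frac{121}{9} \cdot 163} = \frac{1}{\frac{19723}{9}} = \frac{9}{19723}$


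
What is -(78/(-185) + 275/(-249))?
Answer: 70297/46065 ≈ 1.5260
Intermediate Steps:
-(78/(-185) + 275/(-249)) = -(78*(-1/185) + 275*(-1/249)) = -(-78/185 - 275/249) = -1*(-70297/46065) = 70297/46065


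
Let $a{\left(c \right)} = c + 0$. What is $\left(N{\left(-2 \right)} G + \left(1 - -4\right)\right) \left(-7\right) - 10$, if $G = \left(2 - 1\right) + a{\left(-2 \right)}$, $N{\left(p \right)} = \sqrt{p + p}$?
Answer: $-45 + 14 i \approx -45.0 + 14.0 i$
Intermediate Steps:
$a{\left(c \right)} = c$
$N{\left(p \right)} = \sqrt{2} \sqrt{p}$ ($N{\left(p \right)} = \sqrt{2 p} = \sqrt{2} \sqrt{p}$)
$G = -1$ ($G = \left(2 - 1\right) - 2 = 1 - 2 = -1$)
$\left(N{\left(-2 \right)} G + \left(1 - -4\right)\right) \left(-7\right) - 10 = \left(\sqrt{2} \sqrt{-2} \left(-1\right) + \left(1 - -4\right)\right) \left(-7\right) - 10 = \left(\sqrt{2} i \sqrt{2} \left(-1\right) + \left(1 + 4\right)\right) \left(-7\right) - 10 = \left(2 i \left(-1\right) + 5\right) \left(-7\right) - 10 = \left(- 2 i + 5\right) \left(-7\right) - 10 = \left(5 - 2 i\right) \left(-7\right) - 10 = \left(-35 + 14 i\right) - 10 = -45 + 14 i$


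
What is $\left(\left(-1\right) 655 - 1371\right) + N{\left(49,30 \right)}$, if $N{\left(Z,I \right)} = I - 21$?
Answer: $-2017$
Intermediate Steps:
$N{\left(Z,I \right)} = -21 + I$
$\left(\left(-1\right) 655 - 1371\right) + N{\left(49,30 \right)} = \left(\left(-1\right) 655 - 1371\right) + \left(-21 + 30\right) = \left(-655 - 1371\right) + 9 = -2026 + 9 = -2017$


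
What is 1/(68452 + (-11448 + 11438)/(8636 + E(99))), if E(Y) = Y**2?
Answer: 18437/1262049514 ≈ 1.4609e-5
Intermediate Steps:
1/(68452 + (-11448 + 11438)/(8636 + E(99))) = 1/(68452 + (-11448 + 11438)/(8636 + 99**2)) = 1/(68452 - 10/(8636 + 9801)) = 1/(68452 - 10/18437) = 1/(1262049514/18437) = 18437/1262049514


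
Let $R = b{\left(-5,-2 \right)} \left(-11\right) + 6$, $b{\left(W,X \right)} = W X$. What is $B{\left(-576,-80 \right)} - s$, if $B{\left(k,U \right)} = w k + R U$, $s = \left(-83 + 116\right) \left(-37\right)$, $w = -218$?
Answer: $135109$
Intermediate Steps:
$s = -1221$ ($s = 33 \left(-37\right) = -1221$)
$R = -104$ ($R = \left(-5\right) \left(-2\right) \left(-11\right) + 6 = 10 \left(-11\right) + 6 = -110 + 6 = -104$)
$B{\left(k,U \right)} = - 218 k - 104 U$
$B{\left(-576,-80 \right)} - s = \left(\left(-218\right) \left(-576\right) - -8320\right) - -1221 = \left(125568 + 8320\right) + 1221 = 133888 + 1221 = 135109$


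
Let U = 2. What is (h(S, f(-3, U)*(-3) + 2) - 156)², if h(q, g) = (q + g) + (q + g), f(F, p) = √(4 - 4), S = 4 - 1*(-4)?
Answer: 18496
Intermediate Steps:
S = 8 (S = 4 + 4 = 8)
f(F, p) = 0 (f(F, p) = √0 = 0)
h(q, g) = 2*g + 2*q (h(q, g) = (g + q) + (g + q) = 2*g + 2*q)
(h(S, f(-3, U)*(-3) + 2) - 156)² = ((2*(0*(-3) + 2) + 2*8) - 156)² = ((2*(0 + 2) + 16) - 156)² = ((2*2 + 16) - 156)² = ((4 + 16) - 156)² = (20 - 156)² = (-136)² = 18496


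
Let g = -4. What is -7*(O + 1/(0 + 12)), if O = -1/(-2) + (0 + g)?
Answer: 287/12 ≈ 23.917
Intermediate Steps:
O = -7/2 (O = -1/(-2) + (0 - 4) = -1*(-1/2) - 4 = 1/2 - 4 = -7/2 ≈ -3.5000)
-7*(O + 1/(0 + 12)) = -7*(-7/2 + 1/(0 + 12)) = -7*(-7/2 + 1/12) = -7*(-41/12) = 287/12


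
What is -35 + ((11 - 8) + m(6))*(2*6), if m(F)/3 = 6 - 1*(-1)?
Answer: 253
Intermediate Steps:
m(F) = 21 (m(F) = 3*(6 - 1*(-1)) = 3*(6 + 1) = 3*7 = 21)
-35 + ((11 - 8) + m(6))*(2*6) = -35 + ((11 - 8) + 21)*(2*6) = -35 + (3 + 21)*12 = -35 + 24*12 = -35 + 288 = 253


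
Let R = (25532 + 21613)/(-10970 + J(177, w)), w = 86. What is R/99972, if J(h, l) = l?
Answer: -15715/362698416 ≈ -4.3328e-5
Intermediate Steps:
R = -15715/3628 (R = (25532 + 21613)/(-10970 + 86) = 47145/(-10884) = 47145*(-1/10884) = -15715/3628 ≈ -4.3316)
R/99972 = -15715/3628/99972 = -15715/3628*1/99972 = -15715/362698416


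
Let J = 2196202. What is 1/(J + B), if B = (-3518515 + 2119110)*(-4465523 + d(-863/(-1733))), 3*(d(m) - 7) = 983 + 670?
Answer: 1/6248296542027 ≈ 1.6004e-13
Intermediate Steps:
d(m) = 558 (d(m) = 7 + (983 + 670)/3 = 7 + (1/3)*1653 = 7 + 551 = 558)
B = 6248294345825 (B = (-3518515 + 2119110)*(-4465523 + 558) = -1399405*(-4464965) = 6248294345825)
1/(J + B) = 1/(2196202 + 6248294345825) = 1/6248296542027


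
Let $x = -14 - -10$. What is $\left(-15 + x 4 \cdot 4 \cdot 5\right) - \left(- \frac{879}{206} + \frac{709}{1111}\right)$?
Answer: $- \frac{75839595}{228866} \approx -331.37$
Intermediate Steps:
$x = -4$ ($x = -14 + 10 = -4$)
$\left(-15 + x 4 \cdot 4 \cdot 5\right) - \left(- \frac{879}{206} + \frac{709}{1111}\right) = \left(-15 - 4 \cdot 4 \cdot 4 \cdot 5\right) - \left(- \frac{879}{206} + \frac{709}{1111}\right) = \left(-15 - 4 \cdot 16 \cdot 5\right) - - \frac{830515}{228866} = \left(-15 - 320\right) + \left(- \frac{709}{1111} + \frac{879}{206}\right) = \left(-15 - 320\right) + \frac{830515}{228866} = -335 + \frac{830515}{228866} = - \frac{75839595}{228866}$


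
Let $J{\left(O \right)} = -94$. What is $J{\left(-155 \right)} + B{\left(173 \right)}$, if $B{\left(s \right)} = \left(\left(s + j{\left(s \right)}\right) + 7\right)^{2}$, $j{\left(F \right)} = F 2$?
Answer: $276582$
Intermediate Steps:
$j{\left(F \right)} = 2 F$
$B{\left(s \right)} = \left(7 + 3 s\right)^{2}$ ($B{\left(s \right)} = \left(\left(s + 2 s\right) + 7\right)^{2} = \left(3 s + 7\right)^{2} = \left(7 + 3 s\right)^{2}$)
$J{\left(-155 \right)} + B{\left(173 \right)} = -94 + \left(7 + 3 \cdot 173\right)^{2} = -94 + \left(7 + 519\right)^{2} = -94 + 526^{2} = -94 + 276676 = 276582$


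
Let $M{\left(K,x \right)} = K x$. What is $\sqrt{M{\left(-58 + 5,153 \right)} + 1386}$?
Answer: $9 i \sqrt{83} \approx 81.994 i$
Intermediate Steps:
$\sqrt{M{\left(-58 + 5,153 \right)} + 1386} = \sqrt{\left(-58 + 5\right) 153 + 1386} = \sqrt{\left(-53\right) 153 + 1386} = \sqrt{-8109 + 1386} = \sqrt{-6723} = 9 i \sqrt{83}$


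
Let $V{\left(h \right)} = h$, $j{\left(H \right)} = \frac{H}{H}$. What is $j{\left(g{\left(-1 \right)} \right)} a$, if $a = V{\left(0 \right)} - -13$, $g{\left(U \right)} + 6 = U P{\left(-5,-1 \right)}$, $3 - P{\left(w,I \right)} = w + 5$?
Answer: $13$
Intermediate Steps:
$P{\left(w,I \right)} = -2 - w$ ($P{\left(w,I \right)} = 3 - \left(w + 5\right) = 3 - \left(5 + w\right) = -2 - w$)
$g{\left(U \right)} = -6 + 3 U$ ($g{\left(U \right)} = -6 + U \left(-2 - -5\right) = -6 + U \left(-2 + 5\right) = -6 + U 3 = -6 + 3 U$)
$j{\left(H \right)} = 1$
$a = 13$ ($a = 0 - -13 = 0 + 13 = 13$)
$j{\left(g{\left(-1 \right)} \right)} a = 1 \cdot 13 = 13$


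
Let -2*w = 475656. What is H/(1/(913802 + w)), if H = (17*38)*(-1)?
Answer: -436679204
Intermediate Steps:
w = -237828 (w = -½*475656 = -237828)
H = -646 (H = 646*(-1) = -646)
H/(1/(913802 + w)) = -646/(1/(913802 - 237828)) = -646/(1/675974) = -646/1/675974 = -646*675974 = -436679204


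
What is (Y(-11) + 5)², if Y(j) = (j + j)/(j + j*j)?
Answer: 576/25 ≈ 23.040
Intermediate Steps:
Y(j) = 2*j/(j + j²) (Y(j) = (2*j)/(j + j²) = 2*j/(j + j²))
(Y(-11) + 5)² = (2/(1 - 11) + 5)² = (2/(-10) + 5)² = (2*(-⅒) + 5)² = (-⅕ + 5)² = (24/5)² = 576/25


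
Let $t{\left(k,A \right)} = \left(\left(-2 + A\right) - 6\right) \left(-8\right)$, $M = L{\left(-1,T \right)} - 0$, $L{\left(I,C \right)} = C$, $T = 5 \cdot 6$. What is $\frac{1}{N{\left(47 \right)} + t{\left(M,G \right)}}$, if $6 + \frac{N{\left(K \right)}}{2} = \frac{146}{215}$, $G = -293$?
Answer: $\frac{215}{515432} \approx 0.00041713$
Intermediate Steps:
$T = 30$
$N{\left(K \right)} = - \frac{2288}{215}$ ($N{\left(K \right)} = -12 + 2 \cdot \frac{146}{215} = -12 + \frac{292}{215} = - \frac{2288}{215}$)
$M = 30$ ($M = 30 - 0 = 30 + 0 = 30$)
$t{\left(k,A \right)} = 64 - 8 A$ ($t{\left(k,A \right)} = \left(-8 + A\right) \left(-8\right) = 64 - 8 A$)
$\frac{1}{N{\left(47 \right)} + t{\left(M,G \right)}} = \frac{1}{- \frac{2288}{215} + \left(64 - -2344\right)} = \frac{1}{- \frac{2288}{215} + \left(64 + 2344\right)} = \frac{1}{- \frac{2288}{215} + 2408} = \frac{1}{\frac{515432}{215}} = \frac{215}{515432}$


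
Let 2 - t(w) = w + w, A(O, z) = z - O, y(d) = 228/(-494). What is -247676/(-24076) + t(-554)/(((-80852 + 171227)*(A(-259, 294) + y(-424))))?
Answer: 206131535131/20037517225 ≈ 10.287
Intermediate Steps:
y(d) = -6/13 (y(d) = 228*(-1/494) = -6/13)
t(w) = 2 - 2*w (t(w) = 2 - (w + w) = 2 - 2*w)
-247676/(-24076) + t(-554)/(((-80852 + 171227)*(A(-259, 294) + y(-424)))) = -247676/(-24076) + (2 - 2*(-554))/(((-80852 + 171227)*((294 - 1*(-259)) - 6/13))) = -247676*(-1/24076) + (2 + 1108)/((90375*((294 + 259) - 6/13))) = 4763/463 + 1110/((90375*(553 - 6/13))) = 4763/463 + 1110/((90375*(7183/13))) = 4763/463 + 1110/(649163625/13) = 4763/463 + 1110*(13/649163625) = 4763/463 + 962/43277575 = 206131535131/20037517225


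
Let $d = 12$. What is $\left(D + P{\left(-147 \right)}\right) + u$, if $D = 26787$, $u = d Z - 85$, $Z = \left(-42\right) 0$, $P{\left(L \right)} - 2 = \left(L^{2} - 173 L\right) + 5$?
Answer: $73749$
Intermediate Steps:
$P{\left(L \right)} = 7 + L^{2} - 173 L$ ($P{\left(L \right)} = 2 + \left(\left(L^{2} - 173 L\right) + 5\right) = 2 + \left(5 + L^{2} - 173 L\right) = 7 + L^{2} - 173 L$)
$Z = 0$
$u = -85$ ($u = 12 \cdot 0 - 85 = 0 - 85 = -85$)
$\left(D + P{\left(-147 \right)}\right) + u = \left(26787 + \left(7 + \left(-147\right)^{2} - -25431\right)\right) - 85 = \left(26787 + \left(7 + 21609 + 25431\right)\right) - 85 = \left(26787 + 47047\right) - 85 = 73834 - 85 = 73749$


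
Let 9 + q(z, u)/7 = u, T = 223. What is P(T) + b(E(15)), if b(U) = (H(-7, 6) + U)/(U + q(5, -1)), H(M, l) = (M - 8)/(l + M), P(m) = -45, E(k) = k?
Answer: -501/11 ≈ -45.545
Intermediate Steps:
q(z, u) = -63 + 7*u
H(M, l) = (-8 + M)/(M + l)
b(U) = (15 + U)/(-70 + U) (b(U) = ((-8 - 7)/(-7 + 6) + U)/(U + (-63 + 7*(-1))) = (-15/(-1) + U)/(U + (-63 - 7)) = (-1*(-15) + U)/(U - 70) = (15 + U)/(-70 + U))
P(T) + b(E(15)) = -45 + (15 + 15)/(-70 + 15) = -45 + 30/(-55) = -45 - 1/55*30 = -45 - 6/11 = -501/11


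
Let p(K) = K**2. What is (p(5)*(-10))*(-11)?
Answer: 2750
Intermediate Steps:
(p(5)*(-10))*(-11) = (5**2*(-10))*(-11) = (25*(-10))*(-11) = -250*(-11) = 2750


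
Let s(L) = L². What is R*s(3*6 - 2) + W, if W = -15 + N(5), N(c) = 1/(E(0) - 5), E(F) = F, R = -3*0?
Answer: -76/5 ≈ -15.200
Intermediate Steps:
R = 0
N(c) = -⅕ (N(c) = 1/(0 - 5) = 1/(-5) = -⅕)
W = -76/5 (W = -15 - ⅕ = -76/5 ≈ -15.200)
R*s(3*6 - 2) + W = 0*(3*6 - 2)² - 76/5 = 0*(18 - 2)² - 76/5 = 0*16² - 76/5 = 0*256 - 76/5 = 0 - 76/5 = -76/5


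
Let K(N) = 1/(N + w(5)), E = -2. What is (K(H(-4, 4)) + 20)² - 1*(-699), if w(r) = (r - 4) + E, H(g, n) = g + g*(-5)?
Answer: 247876/225 ≈ 1101.7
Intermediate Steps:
H(g, n) = -4*g (H(g, n) = g - 5*g = -4*g)
w(r) = -6 + r (w(r) = (r - 4) - 2 = (-4 + r) - 2 = -6 + r)
K(N) = 1/(-1 + N) (K(N) = 1/(N + (-6 + 5)) = 1/(N - 1) = 1/(-1 + N))
(K(H(-4, 4)) + 20)² - 1*(-699) = (1/(-1 - 4*(-4)) + 20)² - 1*(-699) = (1/(-1 + 16) + 20)² + 699 = (1/15 + 20)² + 699 = (301/15)² + 699 = 90601/225 + 699 = 247876/225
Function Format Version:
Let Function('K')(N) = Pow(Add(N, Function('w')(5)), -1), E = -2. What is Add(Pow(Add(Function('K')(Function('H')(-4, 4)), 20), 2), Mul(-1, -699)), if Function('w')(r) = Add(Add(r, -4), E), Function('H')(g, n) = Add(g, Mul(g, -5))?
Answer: Rational(247876, 225) ≈ 1101.7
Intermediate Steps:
Function('H')(g, n) = Mul(-4, g) (Function('H')(g, n) = Add(g, Mul(-5, g)) = Mul(-4, g))
Function('w')(r) = Add(-6, r) (Function('w')(r) = Add(Add(r, -4), -2) = Add(Add(-4, r), -2) = Add(-6, r))
Function('K')(N) = Pow(Add(-1, N), -1) (Function('K')(N) = Pow(Add(N, Add(-6, 5)), -1) = Pow(Add(N, -1), -1) = Pow(Add(-1, N), -1))
Add(Pow(Add(Function('K')(Function('H')(-4, 4)), 20), 2), Mul(-1, -699)) = Add(Pow(Add(Pow(Add(-1, Mul(-4, -4)), -1), 20), 2), Mul(-1, -699)) = Add(Pow(Add(Pow(Add(-1, 16), -1), 20), 2), 699) = Add(Pow(Add(Pow(15, -1), 20), 2), 699) = Add(Pow(Add(Rational(1, 15), 20), 2), 699) = Add(Pow(Rational(301, 15), 2), 699) = Add(Rational(90601, 225), 699) = Rational(247876, 225)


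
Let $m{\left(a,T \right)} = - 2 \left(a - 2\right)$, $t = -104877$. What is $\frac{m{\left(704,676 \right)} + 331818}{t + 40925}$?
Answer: $- \frac{23601}{4568} \approx -5.1666$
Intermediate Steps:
$m{\left(a,T \right)} = 4 - 2 a$ ($m{\left(a,T \right)} = - 2 \left(-2 + a\right) = 4 - 2 a$)
$\frac{m{\left(704,676 \right)} + 331818}{t + 40925} = \frac{\left(4 - 1408\right) + 331818}{-104877 + 40925} = \frac{\left(4 - 1408\right) + 331818}{-63952} = \left(-1404 + 331818\right) \left(- \frac{1}{63952}\right) = 330414 \left(- \frac{1}{63952}\right) = - \frac{23601}{4568}$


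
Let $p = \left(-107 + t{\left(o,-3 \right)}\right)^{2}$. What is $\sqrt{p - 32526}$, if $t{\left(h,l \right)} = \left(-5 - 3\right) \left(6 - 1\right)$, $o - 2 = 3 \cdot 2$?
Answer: $3 i \sqrt{1213} \approx 104.48 i$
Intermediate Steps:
$o = 8$ ($o = 2 + 3 \cdot 2 = 2 + 6 = 8$)
$t{\left(h,l \right)} = -40$ ($t{\left(h,l \right)} = \left(-8\right) 5 = -40$)
$p = 21609$ ($p = \left(-107 - 40\right)^{2} = \left(-147\right)^{2} = 21609$)
$\sqrt{p - 32526} = \sqrt{21609 - 32526} = \sqrt{-10917} = 3 i \sqrt{1213}$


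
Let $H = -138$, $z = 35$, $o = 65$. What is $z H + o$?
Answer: $-4765$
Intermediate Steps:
$z H + o = 35 \left(-138\right) + 65 = -4830 + 65 = -4765$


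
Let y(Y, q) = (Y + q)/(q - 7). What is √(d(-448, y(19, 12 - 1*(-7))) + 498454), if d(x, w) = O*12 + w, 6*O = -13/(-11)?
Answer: √2171289714/66 ≈ 706.02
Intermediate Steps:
O = 13/66 (O = (-13/(-11))/6 = (-13*(-1/11))/6 = (⅙)*(13/11) = 13/66 ≈ 0.19697)
y(Y, q) = (Y + q)/(-7 + q)
d(x, w) = 26/11 + w (d(x, w) = (13/66)*12 + w = 26/11 + w)
√(d(-448, y(19, 12 - 1*(-7))) + 498454) = √((26/11 + (19 + (12 - 1*(-7)))/(-7 + (12 - 1*(-7)))) + 498454) = √((26/11 + (19 + (12 + 7))/(-7 + (12 + 7))) + 498454) = √((26/11 + (19 + 19)/(-7 + 19)) + 498454) = √((26/11 + 38/12) + 498454) = √((26/11 + (1/12)*38) + 498454) = √((26/11 + 19/6) + 498454) = √(365/66 + 498454) = √(32898329/66) = √2171289714/66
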